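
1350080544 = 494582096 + 855498448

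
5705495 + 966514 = 6672009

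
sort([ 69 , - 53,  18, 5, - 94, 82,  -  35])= [  -  94, - 53, -35,  5,18, 69, 82] 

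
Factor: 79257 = 3^1*29^1*911^1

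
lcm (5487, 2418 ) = 142662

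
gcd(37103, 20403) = 1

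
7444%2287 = 583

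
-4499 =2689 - 7188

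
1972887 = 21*93947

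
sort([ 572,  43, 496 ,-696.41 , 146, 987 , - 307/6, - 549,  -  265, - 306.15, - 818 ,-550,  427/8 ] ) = [ - 818 ,-696.41 , - 550, - 549 ,  -  306.15,-265,- 307/6,43, 427/8,146, 496,572, 987 ] 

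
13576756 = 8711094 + 4865662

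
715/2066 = 715/2066 = 0.35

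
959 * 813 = 779667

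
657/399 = 1 + 86/133  =  1.65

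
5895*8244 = 48598380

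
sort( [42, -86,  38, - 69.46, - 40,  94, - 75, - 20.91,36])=[ - 86, - 75, - 69.46, - 40,-20.91,36,38, 42, 94]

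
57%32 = 25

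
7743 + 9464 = 17207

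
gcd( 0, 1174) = 1174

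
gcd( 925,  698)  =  1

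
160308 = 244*657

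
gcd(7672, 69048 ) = 7672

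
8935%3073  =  2789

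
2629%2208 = 421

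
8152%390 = 352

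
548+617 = 1165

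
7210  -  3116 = 4094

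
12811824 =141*90864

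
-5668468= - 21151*268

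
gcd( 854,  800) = 2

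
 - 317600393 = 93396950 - 410997343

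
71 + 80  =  151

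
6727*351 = 2361177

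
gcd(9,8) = 1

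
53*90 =4770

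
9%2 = 1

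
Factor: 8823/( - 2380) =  - 2^(  -  2)*3^1*5^( - 1)*7^ ( - 1) * 173^1  =  -519/140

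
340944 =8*42618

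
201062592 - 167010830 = 34051762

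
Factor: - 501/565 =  - 3^1 *5^( - 1 )*113^ ( - 1) * 167^1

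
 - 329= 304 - 633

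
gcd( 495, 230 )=5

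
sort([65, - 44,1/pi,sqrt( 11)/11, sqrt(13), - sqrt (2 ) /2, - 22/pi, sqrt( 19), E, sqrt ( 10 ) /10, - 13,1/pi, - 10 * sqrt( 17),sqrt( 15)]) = [-44, - 10 * sqrt( 17 ), - 13,-22/pi, - sqrt(2)/2,sqrt(11 )/11  ,  sqrt( 10)/10,1/pi,1/pi,E,sqrt( 13),sqrt( 15),sqrt(19 ) , 65 ] 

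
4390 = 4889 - 499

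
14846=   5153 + 9693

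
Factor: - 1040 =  - 2^4* 5^1 * 13^1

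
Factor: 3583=3583^1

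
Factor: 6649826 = 2^1*3324913^1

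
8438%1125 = 563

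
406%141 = 124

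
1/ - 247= - 1 + 246/247 = - 0.00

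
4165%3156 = 1009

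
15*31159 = 467385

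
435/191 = 435/191 = 2.28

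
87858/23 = 3819  +  21/23 = 3819.91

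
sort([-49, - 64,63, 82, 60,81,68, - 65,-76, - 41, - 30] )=[-76,-65, - 64,-49, - 41,-30,60,  63,68,81, 82 ] 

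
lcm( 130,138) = 8970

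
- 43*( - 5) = 215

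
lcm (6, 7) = 42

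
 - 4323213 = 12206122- 16529335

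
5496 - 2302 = 3194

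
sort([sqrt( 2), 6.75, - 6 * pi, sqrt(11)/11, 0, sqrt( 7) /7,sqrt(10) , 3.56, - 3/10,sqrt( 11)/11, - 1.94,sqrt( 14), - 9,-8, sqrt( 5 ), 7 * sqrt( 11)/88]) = [  -  6* pi , - 9,- 8, -1.94 , - 3/10, 0,7 *sqrt (11)/88, sqrt( 11 )/11, sqrt (11)/11, sqrt( 7)/7, sqrt(2),sqrt(5),sqrt( 10),3.56, sqrt( 14), 6.75]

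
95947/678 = 141 + 349/678= 141.51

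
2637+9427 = 12064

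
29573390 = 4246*6965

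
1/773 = 1/773 = 0.00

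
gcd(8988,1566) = 6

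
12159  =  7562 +4597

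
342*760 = 259920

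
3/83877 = 1/27959 = 0.00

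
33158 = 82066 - 48908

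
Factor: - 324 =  - 2^2 * 3^4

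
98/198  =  49/99  =  0.49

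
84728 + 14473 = 99201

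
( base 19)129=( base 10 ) 408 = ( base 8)630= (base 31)d5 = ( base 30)di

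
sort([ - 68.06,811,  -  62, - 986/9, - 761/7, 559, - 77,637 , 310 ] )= [ - 986/9, - 761/7, - 77,-68.06, - 62, 310, 559,637 , 811 ] 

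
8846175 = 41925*211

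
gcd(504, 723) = 3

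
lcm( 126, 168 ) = 504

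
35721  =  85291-49570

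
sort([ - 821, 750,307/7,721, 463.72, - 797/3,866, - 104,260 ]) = [ - 821, - 797/3, - 104  ,  307/7, 260,463.72,721,750, 866] 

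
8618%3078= 2462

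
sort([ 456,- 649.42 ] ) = [ - 649.42, 456]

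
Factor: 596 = 2^2*149^1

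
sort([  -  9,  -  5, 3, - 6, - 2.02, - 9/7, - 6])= [ - 9, - 6, - 6, - 5, - 2.02, - 9/7 , 3]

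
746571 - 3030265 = -2283694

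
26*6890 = 179140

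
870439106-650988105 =219451001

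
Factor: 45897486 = 2^1  *  3^1*241^1 * 31741^1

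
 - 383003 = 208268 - 591271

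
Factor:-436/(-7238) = 2^1 * 7^( - 1)*11^( - 1)*47^( - 1)*109^1 = 218/3619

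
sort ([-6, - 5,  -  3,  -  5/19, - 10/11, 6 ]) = [ - 6,- 5, - 3, - 10/11, - 5/19, 6]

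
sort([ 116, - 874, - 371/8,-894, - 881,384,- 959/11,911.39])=[ - 894,-881, - 874,-959/11,-371/8,116,384,911.39 ]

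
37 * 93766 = 3469342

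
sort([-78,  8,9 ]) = [ - 78,8,9 ]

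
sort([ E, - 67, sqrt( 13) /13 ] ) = [  -  67, sqrt (13) /13 , E ] 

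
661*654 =432294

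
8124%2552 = 468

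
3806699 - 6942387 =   -  3135688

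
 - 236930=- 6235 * 38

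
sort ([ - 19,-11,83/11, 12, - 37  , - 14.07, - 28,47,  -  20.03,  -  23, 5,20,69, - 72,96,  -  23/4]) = [ - 72,-37, - 28,-23,  -  20.03, - 19 , - 14.07,-11, - 23/4,  5,83/11,  12 , 20, 47,  69, 96]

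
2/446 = 1/223 = 0.00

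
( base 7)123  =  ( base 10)66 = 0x42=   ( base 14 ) 4A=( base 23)2k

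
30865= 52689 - 21824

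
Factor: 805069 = 17^1*23^1*29^1*71^1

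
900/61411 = 900/61411 = 0.01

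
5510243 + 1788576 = 7298819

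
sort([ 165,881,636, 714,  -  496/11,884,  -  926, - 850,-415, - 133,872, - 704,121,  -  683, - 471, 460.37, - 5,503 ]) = [  -  926,- 850, -704,- 683,- 471, - 415, - 133, - 496/11, - 5, 121,165, 460.37 , 503, 636,714,872, 881,884]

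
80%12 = 8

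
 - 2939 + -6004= -8943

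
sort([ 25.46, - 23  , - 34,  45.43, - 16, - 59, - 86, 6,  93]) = [ - 86, - 59, - 34, - 23,-16,6,25.46,45.43, 93 ]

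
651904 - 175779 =476125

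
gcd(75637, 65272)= 1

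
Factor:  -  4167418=-2^1*2083709^1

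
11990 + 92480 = 104470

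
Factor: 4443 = 3^1*1481^1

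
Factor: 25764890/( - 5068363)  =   - 2^1 *5^1*17^( - 1 )*53^1*173^1*281^1*443^ (-1)*673^( - 1 ) 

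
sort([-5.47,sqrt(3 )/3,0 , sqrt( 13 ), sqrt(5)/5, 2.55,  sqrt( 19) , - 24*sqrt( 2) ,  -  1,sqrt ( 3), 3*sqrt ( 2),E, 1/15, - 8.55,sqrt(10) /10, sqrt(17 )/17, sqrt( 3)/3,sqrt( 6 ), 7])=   [ - 24 * sqrt( 2 ), - 8.55, - 5.47, - 1, 0 , 1/15, sqrt ( 17 )/17, sqrt ( 10 ) /10,sqrt (5 ) /5,sqrt(  3 )/3, sqrt( 3)/3, sqrt ( 3 ),sqrt( 6),2.55,E, sqrt( 13) , 3*sqrt( 2 ) , sqrt (19 ) , 7 ]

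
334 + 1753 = 2087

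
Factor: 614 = 2^1*307^1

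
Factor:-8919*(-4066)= 36264654 = 2^1*3^2*19^1 * 107^1*991^1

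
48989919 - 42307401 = 6682518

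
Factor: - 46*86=-3956 = - 2^2*23^1 * 43^1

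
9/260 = 9/260  =  0.03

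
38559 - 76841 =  - 38282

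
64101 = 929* 69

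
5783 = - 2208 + 7991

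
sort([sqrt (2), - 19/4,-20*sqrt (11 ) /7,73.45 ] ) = [ - 20 *sqrt(11)/7, - 19/4, sqrt(2 ),73.45]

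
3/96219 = 1/32073 = 0.00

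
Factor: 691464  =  2^3*3^1*47^1*613^1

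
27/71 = 27/71  =  0.38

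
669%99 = 75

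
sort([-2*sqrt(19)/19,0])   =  [-2*sqrt( 19)/19 , 0 ]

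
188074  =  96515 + 91559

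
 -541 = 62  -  603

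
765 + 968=1733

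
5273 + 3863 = 9136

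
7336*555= 4071480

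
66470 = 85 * 782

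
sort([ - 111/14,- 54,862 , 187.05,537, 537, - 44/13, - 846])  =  [ - 846, - 54, - 111/14, - 44/13,187.05,537, 537,862] 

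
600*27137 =16282200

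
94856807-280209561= - 185352754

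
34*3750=127500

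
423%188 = 47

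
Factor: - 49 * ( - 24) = 1176 = 2^3*3^1*7^2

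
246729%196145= 50584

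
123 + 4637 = 4760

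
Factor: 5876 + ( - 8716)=  -  2840 =- 2^3*5^1*71^1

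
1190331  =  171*6961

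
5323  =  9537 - 4214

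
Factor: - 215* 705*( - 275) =41683125  =  3^1*5^4 * 11^1*43^1*47^1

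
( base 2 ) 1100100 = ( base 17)5f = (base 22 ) 4C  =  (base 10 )100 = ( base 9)121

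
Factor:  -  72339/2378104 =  - 2^(-3 )*3^1*24113^1*297263^(-1 )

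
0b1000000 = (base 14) 48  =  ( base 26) 2C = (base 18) 3a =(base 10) 64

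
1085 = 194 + 891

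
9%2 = 1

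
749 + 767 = 1516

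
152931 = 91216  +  61715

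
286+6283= 6569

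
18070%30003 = 18070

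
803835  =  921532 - 117697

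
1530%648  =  234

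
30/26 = 15/13 = 1.15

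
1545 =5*309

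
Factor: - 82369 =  - 7^2 * 41^2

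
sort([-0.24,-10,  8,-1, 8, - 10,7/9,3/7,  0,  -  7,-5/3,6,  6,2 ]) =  [-10, - 10,-7, - 5/3, - 1,-0.24,0, 3/7,7/9,2,6,6,8,8] 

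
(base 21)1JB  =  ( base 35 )ob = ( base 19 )26F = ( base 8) 1523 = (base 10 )851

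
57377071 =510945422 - 453568351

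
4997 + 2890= 7887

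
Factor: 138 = 2^1*3^1*23^1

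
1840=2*920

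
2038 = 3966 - 1928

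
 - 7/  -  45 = 7/45  =  0.16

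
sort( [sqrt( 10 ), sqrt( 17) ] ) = [sqrt( 10 ), sqrt(17 )]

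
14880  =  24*620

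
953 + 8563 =9516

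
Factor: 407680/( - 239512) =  - 80/47= - 2^4*5^1 * 47^( -1)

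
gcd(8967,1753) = 1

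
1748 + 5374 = 7122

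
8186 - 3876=4310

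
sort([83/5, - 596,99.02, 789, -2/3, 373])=[- 596, - 2/3, 83/5,  99.02,373,  789]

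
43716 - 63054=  - 19338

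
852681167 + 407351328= 1260032495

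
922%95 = 67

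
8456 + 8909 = 17365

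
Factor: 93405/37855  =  3^1*13^1 * 67^(-1)*113^( - 1)*479^1 = 18681/7571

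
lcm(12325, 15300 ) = 443700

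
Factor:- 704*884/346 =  - 2^7*11^1*13^1*17^1*173^(  -  1 )=-311168/173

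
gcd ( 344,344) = 344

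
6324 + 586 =6910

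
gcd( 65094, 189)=3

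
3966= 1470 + 2496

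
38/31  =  38/31 = 1.23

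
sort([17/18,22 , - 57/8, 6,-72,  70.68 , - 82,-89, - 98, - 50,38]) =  [  -  98,- 89, - 82,- 72, - 50, - 57/8,17/18,6,22,38,  70.68]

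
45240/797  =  45240/797 = 56.76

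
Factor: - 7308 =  - 2^2 *3^2*7^1*29^1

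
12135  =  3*4045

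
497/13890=497/13890 = 0.04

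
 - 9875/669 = -9875/669 = -  14.76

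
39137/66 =592 +65/66 = 592.98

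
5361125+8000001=13361126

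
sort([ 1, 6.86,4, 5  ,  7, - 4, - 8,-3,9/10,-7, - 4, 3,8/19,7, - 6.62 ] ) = [ - 8, - 7, - 6.62, - 4, -4, -3,8/19,9/10,  1,3,4,5,6.86,7,7 ]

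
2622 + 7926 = 10548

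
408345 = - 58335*( - 7)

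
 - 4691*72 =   -  337752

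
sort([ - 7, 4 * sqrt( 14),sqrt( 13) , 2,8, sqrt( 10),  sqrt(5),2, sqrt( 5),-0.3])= [ - 7, - 0.3,2,  2, sqrt(5 ), sqrt(5),sqrt( 10),sqrt (13),8, 4 * sqrt (14) ]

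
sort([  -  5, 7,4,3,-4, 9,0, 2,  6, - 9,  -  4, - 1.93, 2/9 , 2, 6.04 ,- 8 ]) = [  -  9, - 8, - 5 , - 4 ,  -  4, - 1.93 , 0, 2/9, 2,  2 , 3, 4,6,6.04,7 , 9 ]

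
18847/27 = 18847/27 = 698.04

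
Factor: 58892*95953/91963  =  5650864076/91963 = 2^2 *11^2*13^1*41^( - 1 )*61^1*2243^(- 1 )*14723^1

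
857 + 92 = 949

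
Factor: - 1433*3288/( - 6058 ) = 2^2*3^1*13^(-1 )*137^1*233^( - 1 )*1433^1 = 2355852/3029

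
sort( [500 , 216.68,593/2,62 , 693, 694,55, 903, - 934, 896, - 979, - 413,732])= [ - 979, - 934,-413 , 55,62, 216.68, 593/2 , 500 , 693, 694 , 732, 896, 903 ] 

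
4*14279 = 57116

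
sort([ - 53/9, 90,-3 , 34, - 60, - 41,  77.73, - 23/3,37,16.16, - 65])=[-65, - 60, - 41,-23/3, - 53/9 , - 3,16.16,34,37, 77.73,90]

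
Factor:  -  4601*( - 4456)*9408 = 2^9*3^1*7^2*43^1* 107^1*557^1 = 192883342848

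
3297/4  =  3297/4 = 824.25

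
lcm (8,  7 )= 56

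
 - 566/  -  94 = 6 + 1/47  =  6.02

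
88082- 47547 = 40535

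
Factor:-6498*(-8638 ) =56129724 = 2^2 * 3^2* 7^1*19^2*617^1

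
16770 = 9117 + 7653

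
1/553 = 1/553 = 0.00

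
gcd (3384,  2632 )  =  376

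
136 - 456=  - 320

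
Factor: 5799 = 3^1*1933^1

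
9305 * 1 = 9305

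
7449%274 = 51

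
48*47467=2278416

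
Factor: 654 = 2^1* 3^1*109^1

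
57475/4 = 14368 + 3/4 = 14368.75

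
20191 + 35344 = 55535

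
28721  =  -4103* (-7 )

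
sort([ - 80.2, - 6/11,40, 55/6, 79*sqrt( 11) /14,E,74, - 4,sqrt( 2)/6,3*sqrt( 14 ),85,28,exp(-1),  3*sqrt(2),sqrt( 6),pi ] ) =[ - 80.2, - 4, - 6/11,sqrt(2 )/6,exp( - 1), sqrt(6), E,pi , 3*sqrt(2),55/6,3*sqrt(14 ),79*sqrt(11) /14,  28, 40,74 , 85] 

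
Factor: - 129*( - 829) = 3^1*43^1*829^1 = 106941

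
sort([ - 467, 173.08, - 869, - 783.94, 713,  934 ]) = [-869 , - 783.94, - 467,173.08,713,934 ] 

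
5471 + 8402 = 13873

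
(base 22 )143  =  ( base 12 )3BB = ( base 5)4300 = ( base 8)1077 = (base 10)575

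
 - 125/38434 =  -125/38434= -  0.00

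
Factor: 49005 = 3^4*5^1  *11^2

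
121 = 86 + 35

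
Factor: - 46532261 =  - 1103^1*42187^1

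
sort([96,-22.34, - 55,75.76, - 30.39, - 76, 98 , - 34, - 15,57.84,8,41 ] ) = [-76, - 55 ,-34,  -  30.39, - 22.34, - 15, 8 , 41,57.84,75.76,96 , 98]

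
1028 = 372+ 656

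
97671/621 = 32557/207= 157.28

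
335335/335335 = 1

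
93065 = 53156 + 39909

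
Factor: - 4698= -2^1 * 3^4*29^1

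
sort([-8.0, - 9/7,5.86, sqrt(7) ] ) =[ -8.0, - 9/7, sqrt(7),5.86]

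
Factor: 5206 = 2^1 * 19^1*137^1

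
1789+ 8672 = 10461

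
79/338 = 79/338 = 0.23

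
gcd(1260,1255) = 5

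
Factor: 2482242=2^1 * 3^1*7^2*8443^1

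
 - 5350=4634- 9984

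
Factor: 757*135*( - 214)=  -  21869730 = -  2^1*3^3 *5^1  *107^1*757^1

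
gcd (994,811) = 1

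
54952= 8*6869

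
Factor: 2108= 2^2*17^1*31^1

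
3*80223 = 240669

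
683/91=7+46/91 = 7.51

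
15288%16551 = 15288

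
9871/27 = 9871/27 = 365.59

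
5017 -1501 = 3516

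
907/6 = 907/6 = 151.17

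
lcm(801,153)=13617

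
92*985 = 90620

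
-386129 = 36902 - 423031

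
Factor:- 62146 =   -  2^1 *7^1*23^1*193^1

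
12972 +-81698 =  - 68726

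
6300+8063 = 14363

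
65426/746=32713/373 = 87.70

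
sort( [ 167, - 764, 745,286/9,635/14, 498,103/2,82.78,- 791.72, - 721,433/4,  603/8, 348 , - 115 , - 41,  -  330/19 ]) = [ - 791.72, - 764, - 721, - 115, - 41, - 330/19, 286/9, 635/14, 103/2,603/8,  82.78, 433/4,167 , 348,498,745 ]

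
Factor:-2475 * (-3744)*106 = 982238400 = 2^6*3^4*5^2*11^1*13^1 * 53^1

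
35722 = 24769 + 10953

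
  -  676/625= - 676/625= - 1.08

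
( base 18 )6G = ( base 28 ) 4C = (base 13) 97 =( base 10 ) 124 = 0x7c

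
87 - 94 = -7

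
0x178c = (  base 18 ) 10ag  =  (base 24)AB4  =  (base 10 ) 6028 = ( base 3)22021021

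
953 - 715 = 238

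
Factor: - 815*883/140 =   -  2^(- 2)*7^ ( - 1)*163^1*883^1 = - 143929/28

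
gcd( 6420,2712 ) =12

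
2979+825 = 3804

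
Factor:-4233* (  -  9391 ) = 39752103 = 3^1*17^1*83^1 *9391^1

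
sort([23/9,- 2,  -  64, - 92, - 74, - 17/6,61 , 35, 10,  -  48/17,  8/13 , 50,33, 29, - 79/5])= [  -  92 , - 74 , - 64, - 79/5 , -17/6, - 48/17,  -  2 , 8/13, 23/9,10, 29, 33,35, 50, 61]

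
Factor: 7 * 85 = 5^1*7^1*17^1 = 595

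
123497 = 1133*109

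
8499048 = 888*9571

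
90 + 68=158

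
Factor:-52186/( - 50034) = 97/93 = 3^( -1 )*31^( - 1)*97^1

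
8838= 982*9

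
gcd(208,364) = 52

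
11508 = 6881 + 4627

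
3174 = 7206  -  4032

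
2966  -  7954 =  - 4988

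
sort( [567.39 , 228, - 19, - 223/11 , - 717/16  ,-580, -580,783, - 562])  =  [ - 580, - 580, - 562, - 717/16, - 223/11,-19, 228, 567.39,  783 ]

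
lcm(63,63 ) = 63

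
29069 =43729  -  14660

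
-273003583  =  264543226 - 537546809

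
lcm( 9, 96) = 288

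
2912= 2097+815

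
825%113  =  34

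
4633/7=4633/7 =661.86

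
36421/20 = 1821  +  1/20 = 1821.05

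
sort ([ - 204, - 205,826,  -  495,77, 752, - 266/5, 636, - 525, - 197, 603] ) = [ - 525,-495, - 205  , - 204,  -  197, - 266/5,77,603, 636, 752, 826]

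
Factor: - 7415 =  - 5^1 * 1483^1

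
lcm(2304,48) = 2304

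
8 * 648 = 5184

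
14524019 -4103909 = 10420110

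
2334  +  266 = 2600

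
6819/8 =852+3/8=852.38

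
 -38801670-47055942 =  - 85857612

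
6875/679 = 10  +  85/679=10.13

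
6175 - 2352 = 3823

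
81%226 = 81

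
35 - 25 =10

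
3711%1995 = 1716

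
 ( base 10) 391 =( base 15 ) 1B1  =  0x187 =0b110000111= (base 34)bh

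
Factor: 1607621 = 1607621^1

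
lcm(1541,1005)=23115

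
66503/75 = 886 + 53/75=   886.71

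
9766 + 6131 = 15897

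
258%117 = 24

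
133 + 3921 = 4054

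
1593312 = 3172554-1579242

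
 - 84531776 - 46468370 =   -  131000146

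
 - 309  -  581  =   -890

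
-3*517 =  - 1551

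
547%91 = 1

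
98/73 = 1 + 25/73=1.34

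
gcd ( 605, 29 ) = 1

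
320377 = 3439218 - 3118841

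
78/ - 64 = - 2 + 25/32 = - 1.22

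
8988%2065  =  728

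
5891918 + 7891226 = 13783144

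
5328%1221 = 444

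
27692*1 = 27692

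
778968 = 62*12564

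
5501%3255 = 2246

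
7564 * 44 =332816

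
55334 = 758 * 73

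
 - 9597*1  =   - 9597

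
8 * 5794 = 46352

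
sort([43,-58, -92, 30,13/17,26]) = [ - 92,  -  58, 13/17, 26,30, 43 ] 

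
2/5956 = 1/2978 = 0.00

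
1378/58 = 689/29  =  23.76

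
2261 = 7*323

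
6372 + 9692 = 16064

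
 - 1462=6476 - 7938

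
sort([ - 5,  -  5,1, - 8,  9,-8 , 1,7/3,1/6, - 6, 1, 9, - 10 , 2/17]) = [-10, - 8, -8, - 6 , - 5, - 5 , 2/17,1/6, 1,1,1,7/3,9,9 ]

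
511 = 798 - 287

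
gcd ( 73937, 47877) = 1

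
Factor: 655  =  5^1*131^1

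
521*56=29176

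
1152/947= 1  +  205/947 = 1.22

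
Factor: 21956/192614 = 22/193=2^1*11^1 *193^( - 1)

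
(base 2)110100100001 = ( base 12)1b41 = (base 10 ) 3361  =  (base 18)a6d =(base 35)2Q1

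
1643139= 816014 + 827125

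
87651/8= 87651/8 = 10956.38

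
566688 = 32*17709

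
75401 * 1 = 75401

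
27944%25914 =2030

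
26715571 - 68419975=-41704404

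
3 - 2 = 1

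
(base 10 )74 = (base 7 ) 134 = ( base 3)2202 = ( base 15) 4E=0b1001010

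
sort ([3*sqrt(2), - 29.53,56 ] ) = [ - 29.53,3*sqrt ( 2), 56]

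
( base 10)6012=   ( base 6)43500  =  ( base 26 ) 8n6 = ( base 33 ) 5H6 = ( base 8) 13574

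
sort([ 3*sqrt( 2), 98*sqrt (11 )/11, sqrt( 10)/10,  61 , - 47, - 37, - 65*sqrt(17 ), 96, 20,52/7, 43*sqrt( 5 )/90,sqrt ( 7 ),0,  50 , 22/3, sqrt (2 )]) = [ - 65*sqrt( 17 ), - 47,-37, 0 , sqrt(10) /10,  43*sqrt( 5) /90,sqrt (2 ), sqrt( 7) , 3*sqrt(2), 22/3 , 52/7,20,  98*sqrt(11)/11,50 , 61,96]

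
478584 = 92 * 5202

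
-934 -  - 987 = 53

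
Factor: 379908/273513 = 732/527=2^2*3^1*17^( - 1)*31^(-1)*61^1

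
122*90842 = 11082724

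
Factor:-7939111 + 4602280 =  - 3336831=- 3^2*370759^1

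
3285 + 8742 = 12027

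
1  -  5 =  - 4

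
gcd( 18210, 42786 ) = 6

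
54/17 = 3 + 3/17 = 3.18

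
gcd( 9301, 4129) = 1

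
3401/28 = 3401/28 = 121.46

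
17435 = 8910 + 8525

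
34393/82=419+35/82 = 419.43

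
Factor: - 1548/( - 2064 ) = 3/4 = 2^( - 2)*3^1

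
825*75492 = 62280900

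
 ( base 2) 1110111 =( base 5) 434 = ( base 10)119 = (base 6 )315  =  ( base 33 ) 3k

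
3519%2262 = 1257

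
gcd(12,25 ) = 1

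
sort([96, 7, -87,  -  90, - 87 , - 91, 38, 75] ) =[ - 91,-90 , - 87, - 87, 7, 38,  75, 96 ] 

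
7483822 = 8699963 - 1216141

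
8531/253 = 8531/253 = 33.72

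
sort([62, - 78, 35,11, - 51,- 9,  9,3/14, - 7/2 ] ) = [  -  78, -51, - 9, - 7/2,3/14, 9  ,  11, 35, 62]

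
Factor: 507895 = 5^1*157^1 * 647^1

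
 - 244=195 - 439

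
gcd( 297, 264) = 33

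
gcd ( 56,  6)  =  2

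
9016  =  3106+5910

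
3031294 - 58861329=-55830035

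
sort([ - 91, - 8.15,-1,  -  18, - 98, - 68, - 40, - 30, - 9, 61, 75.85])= [ - 98, - 91, - 68, - 40, - 30, - 18,-9 , - 8.15, - 1,61,75.85 ]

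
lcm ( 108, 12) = 108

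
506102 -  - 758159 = 1264261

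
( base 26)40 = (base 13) 80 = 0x68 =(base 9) 125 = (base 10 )104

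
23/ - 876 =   -  23/876= - 0.03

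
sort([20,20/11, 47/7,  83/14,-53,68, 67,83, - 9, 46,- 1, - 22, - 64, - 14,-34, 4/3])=[ - 64, - 53, - 34, - 22,  -  14,  -  9,  -  1, 4/3,20/11,83/14 , 47/7,  20 , 46, 67, 68, 83]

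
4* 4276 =17104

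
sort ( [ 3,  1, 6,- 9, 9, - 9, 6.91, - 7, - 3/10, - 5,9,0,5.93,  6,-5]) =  [ - 9, - 9,- 7, - 5, - 5, - 3/10,0,1,3,5.93,6,  6,6.91,9,9]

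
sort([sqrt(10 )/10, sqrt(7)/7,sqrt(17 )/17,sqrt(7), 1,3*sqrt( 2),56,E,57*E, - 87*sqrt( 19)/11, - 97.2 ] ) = [ - 97.2 , - 87 * sqrt( 19) /11, sqrt(17)/17, sqrt(10)/10, sqrt(7)/7, 1,sqrt (7),E, 3*sqrt ( 2),56, 57*E]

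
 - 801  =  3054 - 3855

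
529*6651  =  3518379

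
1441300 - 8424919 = - 6983619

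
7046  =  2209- - 4837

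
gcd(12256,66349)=1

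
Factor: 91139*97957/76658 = 8927703023/76658 = 2^( - 1 )*23^1*4259^1 *38329^( -1 )* 91139^1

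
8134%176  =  38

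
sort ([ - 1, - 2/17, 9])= [ - 1, - 2/17, 9 ]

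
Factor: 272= 2^4*17^1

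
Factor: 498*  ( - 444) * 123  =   - 2^3*3^3*37^1*41^1*83^1 = - 27196776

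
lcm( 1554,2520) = 93240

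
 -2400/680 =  - 4  +  8/17 =-  3.53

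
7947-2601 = 5346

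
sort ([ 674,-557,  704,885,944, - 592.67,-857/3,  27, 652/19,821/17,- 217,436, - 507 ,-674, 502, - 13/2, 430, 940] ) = [ - 674 ,-592.67,  -  557, - 507, - 857/3,  -  217, - 13/2,27,652/19, 821/17,430  ,  436, 502,674, 704, 885,940,944 ] 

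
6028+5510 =11538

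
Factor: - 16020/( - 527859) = 2^2*5^1*659^( - 1 ) = 20/659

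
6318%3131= 56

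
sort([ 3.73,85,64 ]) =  [3.73,64,  85 ] 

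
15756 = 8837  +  6919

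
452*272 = 122944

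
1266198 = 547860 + 718338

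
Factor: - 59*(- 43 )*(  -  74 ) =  -187738 = - 2^1*37^1  *  43^1*59^1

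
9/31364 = 9/31364 = 0.00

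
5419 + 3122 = 8541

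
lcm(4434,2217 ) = 4434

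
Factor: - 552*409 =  -2^3*3^1*23^1*409^1 = - 225768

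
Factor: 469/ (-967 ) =-7^1 *67^1 * 967^(-1 ) 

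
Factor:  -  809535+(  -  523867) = - 1333402 = - 2^1*7^1*23^1*41^1 *101^1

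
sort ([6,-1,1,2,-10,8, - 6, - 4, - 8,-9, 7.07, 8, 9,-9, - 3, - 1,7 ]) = [  -  10, - 9,  -  9,  -  8, -6, - 4  ,-3 ,-1, - 1,  1,2, 6,  7,7.07,8,8, 9] 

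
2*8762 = 17524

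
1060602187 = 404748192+655853995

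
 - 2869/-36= 2869/36 =79.69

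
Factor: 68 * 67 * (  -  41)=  - 2^2 * 17^1 *41^1 * 67^1 = - 186796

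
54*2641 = 142614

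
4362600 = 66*66100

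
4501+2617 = 7118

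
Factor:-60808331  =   - 29^1*53^1*39563^1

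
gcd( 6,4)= 2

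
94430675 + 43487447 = 137918122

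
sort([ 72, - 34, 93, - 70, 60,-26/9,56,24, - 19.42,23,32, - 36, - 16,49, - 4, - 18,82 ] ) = [ - 70, - 36, - 34, - 19.42, - 18, - 16, - 4, - 26/9, 23,24,32,49 , 56, 60, 72,82,93] 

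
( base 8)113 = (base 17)47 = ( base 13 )5A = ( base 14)55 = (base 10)75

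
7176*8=57408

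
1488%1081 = 407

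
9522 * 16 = 152352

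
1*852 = 852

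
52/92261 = 4/7097 = 0.00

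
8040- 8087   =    -  47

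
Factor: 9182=2^1*4591^1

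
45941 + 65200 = 111141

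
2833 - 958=1875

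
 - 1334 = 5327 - 6661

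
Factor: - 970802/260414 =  - 69343/18601= - 11^( - 1) * 17^1*19^( - 1 )*  89^( - 1) * 4079^1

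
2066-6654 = -4588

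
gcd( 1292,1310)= 2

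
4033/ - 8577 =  - 1 + 4544/8577 = - 0.47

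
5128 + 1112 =6240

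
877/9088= 877/9088 = 0.10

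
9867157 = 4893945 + 4973212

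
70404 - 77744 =-7340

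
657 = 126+531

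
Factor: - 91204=-2^2*151^2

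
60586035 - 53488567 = 7097468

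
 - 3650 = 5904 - 9554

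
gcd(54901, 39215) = 7843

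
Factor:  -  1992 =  - 2^3 * 3^1*83^1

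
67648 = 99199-31551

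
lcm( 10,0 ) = 0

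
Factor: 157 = 157^1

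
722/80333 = 722/80333 = 0.01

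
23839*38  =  905882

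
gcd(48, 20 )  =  4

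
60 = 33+27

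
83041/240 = 83041/240 = 346.00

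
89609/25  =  3584+9/25= 3584.36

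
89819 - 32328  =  57491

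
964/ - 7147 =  - 964/7147  =  - 0.13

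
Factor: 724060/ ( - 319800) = - 2^( - 1)*3^( - 1)*5^(  -  1)*13^( - 1)*883^1 = - 883/390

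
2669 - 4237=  - 1568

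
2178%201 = 168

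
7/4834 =7/4834= 0.00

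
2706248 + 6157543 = 8863791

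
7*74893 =524251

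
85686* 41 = 3513126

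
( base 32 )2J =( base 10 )83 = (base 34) 2F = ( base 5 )313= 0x53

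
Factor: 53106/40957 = 2^1 * 3^1*7^( -1 )*53^1*167^1 * 5851^( - 1 ) 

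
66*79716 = 5261256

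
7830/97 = 7830/97=80.72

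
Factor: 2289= 3^1 *7^1*109^1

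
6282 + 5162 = 11444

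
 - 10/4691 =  - 10/4691= - 0.00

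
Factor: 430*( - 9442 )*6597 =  - 2^2*3^2*5^1*43^1*733^1*4721^1=- 26784215820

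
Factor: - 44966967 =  - 3^1*14988989^1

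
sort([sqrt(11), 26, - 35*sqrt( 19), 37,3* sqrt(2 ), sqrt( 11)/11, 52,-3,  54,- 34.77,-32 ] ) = [- 35*sqrt( 19) , - 34.77,-32 , - 3,sqrt( 11) /11, sqrt( 11), 3 *sqrt( 2 ),26, 37,52, 54] 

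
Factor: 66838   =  2^1*23^1*1453^1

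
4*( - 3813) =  - 15252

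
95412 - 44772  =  50640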